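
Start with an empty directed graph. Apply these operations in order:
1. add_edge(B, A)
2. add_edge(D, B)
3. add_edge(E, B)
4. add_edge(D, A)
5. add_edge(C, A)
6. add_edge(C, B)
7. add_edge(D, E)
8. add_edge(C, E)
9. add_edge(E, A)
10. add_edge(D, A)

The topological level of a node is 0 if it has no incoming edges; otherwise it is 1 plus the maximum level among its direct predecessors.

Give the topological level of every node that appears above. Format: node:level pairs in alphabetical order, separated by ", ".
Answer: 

Op 1: add_edge(B, A). Edges now: 1
Op 2: add_edge(D, B). Edges now: 2
Op 3: add_edge(E, B). Edges now: 3
Op 4: add_edge(D, A). Edges now: 4
Op 5: add_edge(C, A). Edges now: 5
Op 6: add_edge(C, B). Edges now: 6
Op 7: add_edge(D, E). Edges now: 7
Op 8: add_edge(C, E). Edges now: 8
Op 9: add_edge(E, A). Edges now: 9
Op 10: add_edge(D, A) (duplicate, no change). Edges now: 9
Compute levels (Kahn BFS):
  sources (in-degree 0): C, D
  process C: level=0
    C->A: in-degree(A)=3, level(A)>=1
    C->B: in-degree(B)=2, level(B)>=1
    C->E: in-degree(E)=1, level(E)>=1
  process D: level=0
    D->A: in-degree(A)=2, level(A)>=1
    D->B: in-degree(B)=1, level(B)>=1
    D->E: in-degree(E)=0, level(E)=1, enqueue
  process E: level=1
    E->A: in-degree(A)=1, level(A)>=2
    E->B: in-degree(B)=0, level(B)=2, enqueue
  process B: level=2
    B->A: in-degree(A)=0, level(A)=3, enqueue
  process A: level=3
All levels: A:3, B:2, C:0, D:0, E:1

Answer: A:3, B:2, C:0, D:0, E:1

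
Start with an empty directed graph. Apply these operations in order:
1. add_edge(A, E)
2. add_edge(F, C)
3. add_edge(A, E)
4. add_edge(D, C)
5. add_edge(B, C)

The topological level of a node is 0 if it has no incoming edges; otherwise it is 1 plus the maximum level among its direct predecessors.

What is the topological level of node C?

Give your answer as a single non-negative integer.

Op 1: add_edge(A, E). Edges now: 1
Op 2: add_edge(F, C). Edges now: 2
Op 3: add_edge(A, E) (duplicate, no change). Edges now: 2
Op 4: add_edge(D, C). Edges now: 3
Op 5: add_edge(B, C). Edges now: 4
Compute levels (Kahn BFS):
  sources (in-degree 0): A, B, D, F
  process A: level=0
    A->E: in-degree(E)=0, level(E)=1, enqueue
  process B: level=0
    B->C: in-degree(C)=2, level(C)>=1
  process D: level=0
    D->C: in-degree(C)=1, level(C)>=1
  process F: level=0
    F->C: in-degree(C)=0, level(C)=1, enqueue
  process E: level=1
  process C: level=1
All levels: A:0, B:0, C:1, D:0, E:1, F:0
level(C) = 1

Answer: 1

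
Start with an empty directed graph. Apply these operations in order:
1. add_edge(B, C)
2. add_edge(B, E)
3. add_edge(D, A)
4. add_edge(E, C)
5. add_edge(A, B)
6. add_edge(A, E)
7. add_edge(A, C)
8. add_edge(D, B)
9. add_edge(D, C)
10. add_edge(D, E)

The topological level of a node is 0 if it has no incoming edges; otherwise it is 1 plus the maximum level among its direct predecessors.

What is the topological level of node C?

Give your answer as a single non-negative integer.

Answer: 4

Derivation:
Op 1: add_edge(B, C). Edges now: 1
Op 2: add_edge(B, E). Edges now: 2
Op 3: add_edge(D, A). Edges now: 3
Op 4: add_edge(E, C). Edges now: 4
Op 5: add_edge(A, B). Edges now: 5
Op 6: add_edge(A, E). Edges now: 6
Op 7: add_edge(A, C). Edges now: 7
Op 8: add_edge(D, B). Edges now: 8
Op 9: add_edge(D, C). Edges now: 9
Op 10: add_edge(D, E). Edges now: 10
Compute levels (Kahn BFS):
  sources (in-degree 0): D
  process D: level=0
    D->A: in-degree(A)=0, level(A)=1, enqueue
    D->B: in-degree(B)=1, level(B)>=1
    D->C: in-degree(C)=3, level(C)>=1
    D->E: in-degree(E)=2, level(E)>=1
  process A: level=1
    A->B: in-degree(B)=0, level(B)=2, enqueue
    A->C: in-degree(C)=2, level(C)>=2
    A->E: in-degree(E)=1, level(E)>=2
  process B: level=2
    B->C: in-degree(C)=1, level(C)>=3
    B->E: in-degree(E)=0, level(E)=3, enqueue
  process E: level=3
    E->C: in-degree(C)=0, level(C)=4, enqueue
  process C: level=4
All levels: A:1, B:2, C:4, D:0, E:3
level(C) = 4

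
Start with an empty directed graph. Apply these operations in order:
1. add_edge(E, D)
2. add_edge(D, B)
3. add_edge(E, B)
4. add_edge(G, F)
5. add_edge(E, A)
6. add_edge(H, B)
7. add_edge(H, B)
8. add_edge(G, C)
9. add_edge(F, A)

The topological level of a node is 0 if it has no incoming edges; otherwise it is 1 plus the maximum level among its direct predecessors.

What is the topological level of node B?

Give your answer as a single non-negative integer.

Op 1: add_edge(E, D). Edges now: 1
Op 2: add_edge(D, B). Edges now: 2
Op 3: add_edge(E, B). Edges now: 3
Op 4: add_edge(G, F). Edges now: 4
Op 5: add_edge(E, A). Edges now: 5
Op 6: add_edge(H, B). Edges now: 6
Op 7: add_edge(H, B) (duplicate, no change). Edges now: 6
Op 8: add_edge(G, C). Edges now: 7
Op 9: add_edge(F, A). Edges now: 8
Compute levels (Kahn BFS):
  sources (in-degree 0): E, G, H
  process E: level=0
    E->A: in-degree(A)=1, level(A)>=1
    E->B: in-degree(B)=2, level(B)>=1
    E->D: in-degree(D)=0, level(D)=1, enqueue
  process G: level=0
    G->C: in-degree(C)=0, level(C)=1, enqueue
    G->F: in-degree(F)=0, level(F)=1, enqueue
  process H: level=0
    H->B: in-degree(B)=1, level(B)>=1
  process D: level=1
    D->B: in-degree(B)=0, level(B)=2, enqueue
  process C: level=1
  process F: level=1
    F->A: in-degree(A)=0, level(A)=2, enqueue
  process B: level=2
  process A: level=2
All levels: A:2, B:2, C:1, D:1, E:0, F:1, G:0, H:0
level(B) = 2

Answer: 2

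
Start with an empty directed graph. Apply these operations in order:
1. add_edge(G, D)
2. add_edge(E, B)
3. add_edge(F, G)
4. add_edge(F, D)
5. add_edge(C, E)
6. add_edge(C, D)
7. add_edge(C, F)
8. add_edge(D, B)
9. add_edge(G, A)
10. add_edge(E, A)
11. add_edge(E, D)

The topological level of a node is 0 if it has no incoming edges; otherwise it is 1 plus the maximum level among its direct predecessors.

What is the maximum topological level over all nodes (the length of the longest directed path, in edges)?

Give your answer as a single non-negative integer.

Answer: 4

Derivation:
Op 1: add_edge(G, D). Edges now: 1
Op 2: add_edge(E, B). Edges now: 2
Op 3: add_edge(F, G). Edges now: 3
Op 4: add_edge(F, D). Edges now: 4
Op 5: add_edge(C, E). Edges now: 5
Op 6: add_edge(C, D). Edges now: 6
Op 7: add_edge(C, F). Edges now: 7
Op 8: add_edge(D, B). Edges now: 8
Op 9: add_edge(G, A). Edges now: 9
Op 10: add_edge(E, A). Edges now: 10
Op 11: add_edge(E, D). Edges now: 11
Compute levels (Kahn BFS):
  sources (in-degree 0): C
  process C: level=0
    C->D: in-degree(D)=3, level(D)>=1
    C->E: in-degree(E)=0, level(E)=1, enqueue
    C->F: in-degree(F)=0, level(F)=1, enqueue
  process E: level=1
    E->A: in-degree(A)=1, level(A)>=2
    E->B: in-degree(B)=1, level(B)>=2
    E->D: in-degree(D)=2, level(D)>=2
  process F: level=1
    F->D: in-degree(D)=1, level(D)>=2
    F->G: in-degree(G)=0, level(G)=2, enqueue
  process G: level=2
    G->A: in-degree(A)=0, level(A)=3, enqueue
    G->D: in-degree(D)=0, level(D)=3, enqueue
  process A: level=3
  process D: level=3
    D->B: in-degree(B)=0, level(B)=4, enqueue
  process B: level=4
All levels: A:3, B:4, C:0, D:3, E:1, F:1, G:2
max level = 4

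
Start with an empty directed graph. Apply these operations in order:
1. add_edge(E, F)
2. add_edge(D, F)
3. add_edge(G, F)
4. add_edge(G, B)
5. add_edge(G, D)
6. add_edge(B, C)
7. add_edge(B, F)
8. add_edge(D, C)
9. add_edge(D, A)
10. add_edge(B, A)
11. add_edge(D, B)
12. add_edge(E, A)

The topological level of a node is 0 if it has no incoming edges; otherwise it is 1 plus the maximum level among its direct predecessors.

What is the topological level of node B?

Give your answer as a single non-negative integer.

Op 1: add_edge(E, F). Edges now: 1
Op 2: add_edge(D, F). Edges now: 2
Op 3: add_edge(G, F). Edges now: 3
Op 4: add_edge(G, B). Edges now: 4
Op 5: add_edge(G, D). Edges now: 5
Op 6: add_edge(B, C). Edges now: 6
Op 7: add_edge(B, F). Edges now: 7
Op 8: add_edge(D, C). Edges now: 8
Op 9: add_edge(D, A). Edges now: 9
Op 10: add_edge(B, A). Edges now: 10
Op 11: add_edge(D, B). Edges now: 11
Op 12: add_edge(E, A). Edges now: 12
Compute levels (Kahn BFS):
  sources (in-degree 0): E, G
  process E: level=0
    E->A: in-degree(A)=2, level(A)>=1
    E->F: in-degree(F)=3, level(F)>=1
  process G: level=0
    G->B: in-degree(B)=1, level(B)>=1
    G->D: in-degree(D)=0, level(D)=1, enqueue
    G->F: in-degree(F)=2, level(F)>=1
  process D: level=1
    D->A: in-degree(A)=1, level(A)>=2
    D->B: in-degree(B)=0, level(B)=2, enqueue
    D->C: in-degree(C)=1, level(C)>=2
    D->F: in-degree(F)=1, level(F)>=2
  process B: level=2
    B->A: in-degree(A)=0, level(A)=3, enqueue
    B->C: in-degree(C)=0, level(C)=3, enqueue
    B->F: in-degree(F)=0, level(F)=3, enqueue
  process A: level=3
  process C: level=3
  process F: level=3
All levels: A:3, B:2, C:3, D:1, E:0, F:3, G:0
level(B) = 2

Answer: 2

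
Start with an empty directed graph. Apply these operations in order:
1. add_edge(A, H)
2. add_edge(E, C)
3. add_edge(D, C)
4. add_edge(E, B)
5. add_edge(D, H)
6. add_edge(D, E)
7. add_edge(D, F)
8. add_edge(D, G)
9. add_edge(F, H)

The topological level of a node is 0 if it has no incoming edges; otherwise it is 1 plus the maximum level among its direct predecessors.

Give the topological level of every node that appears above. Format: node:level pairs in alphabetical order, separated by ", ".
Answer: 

Op 1: add_edge(A, H). Edges now: 1
Op 2: add_edge(E, C). Edges now: 2
Op 3: add_edge(D, C). Edges now: 3
Op 4: add_edge(E, B). Edges now: 4
Op 5: add_edge(D, H). Edges now: 5
Op 6: add_edge(D, E). Edges now: 6
Op 7: add_edge(D, F). Edges now: 7
Op 8: add_edge(D, G). Edges now: 8
Op 9: add_edge(F, H). Edges now: 9
Compute levels (Kahn BFS):
  sources (in-degree 0): A, D
  process A: level=0
    A->H: in-degree(H)=2, level(H)>=1
  process D: level=0
    D->C: in-degree(C)=1, level(C)>=1
    D->E: in-degree(E)=0, level(E)=1, enqueue
    D->F: in-degree(F)=0, level(F)=1, enqueue
    D->G: in-degree(G)=0, level(G)=1, enqueue
    D->H: in-degree(H)=1, level(H)>=1
  process E: level=1
    E->B: in-degree(B)=0, level(B)=2, enqueue
    E->C: in-degree(C)=0, level(C)=2, enqueue
  process F: level=1
    F->H: in-degree(H)=0, level(H)=2, enqueue
  process G: level=1
  process B: level=2
  process C: level=2
  process H: level=2
All levels: A:0, B:2, C:2, D:0, E:1, F:1, G:1, H:2

Answer: A:0, B:2, C:2, D:0, E:1, F:1, G:1, H:2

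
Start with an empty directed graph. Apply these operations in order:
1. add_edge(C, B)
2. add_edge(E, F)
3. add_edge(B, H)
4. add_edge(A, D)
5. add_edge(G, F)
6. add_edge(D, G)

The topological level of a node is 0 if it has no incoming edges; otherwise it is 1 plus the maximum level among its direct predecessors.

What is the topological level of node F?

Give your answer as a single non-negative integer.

Op 1: add_edge(C, B). Edges now: 1
Op 2: add_edge(E, F). Edges now: 2
Op 3: add_edge(B, H). Edges now: 3
Op 4: add_edge(A, D). Edges now: 4
Op 5: add_edge(G, F). Edges now: 5
Op 6: add_edge(D, G). Edges now: 6
Compute levels (Kahn BFS):
  sources (in-degree 0): A, C, E
  process A: level=0
    A->D: in-degree(D)=0, level(D)=1, enqueue
  process C: level=0
    C->B: in-degree(B)=0, level(B)=1, enqueue
  process E: level=0
    E->F: in-degree(F)=1, level(F)>=1
  process D: level=1
    D->G: in-degree(G)=0, level(G)=2, enqueue
  process B: level=1
    B->H: in-degree(H)=0, level(H)=2, enqueue
  process G: level=2
    G->F: in-degree(F)=0, level(F)=3, enqueue
  process H: level=2
  process F: level=3
All levels: A:0, B:1, C:0, D:1, E:0, F:3, G:2, H:2
level(F) = 3

Answer: 3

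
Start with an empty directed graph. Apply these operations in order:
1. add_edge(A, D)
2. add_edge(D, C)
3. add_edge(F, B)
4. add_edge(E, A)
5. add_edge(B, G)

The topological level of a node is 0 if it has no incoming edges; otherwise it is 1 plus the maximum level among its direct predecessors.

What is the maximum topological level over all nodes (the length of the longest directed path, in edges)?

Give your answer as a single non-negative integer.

Op 1: add_edge(A, D). Edges now: 1
Op 2: add_edge(D, C). Edges now: 2
Op 3: add_edge(F, B). Edges now: 3
Op 4: add_edge(E, A). Edges now: 4
Op 5: add_edge(B, G). Edges now: 5
Compute levels (Kahn BFS):
  sources (in-degree 0): E, F
  process E: level=0
    E->A: in-degree(A)=0, level(A)=1, enqueue
  process F: level=0
    F->B: in-degree(B)=0, level(B)=1, enqueue
  process A: level=1
    A->D: in-degree(D)=0, level(D)=2, enqueue
  process B: level=1
    B->G: in-degree(G)=0, level(G)=2, enqueue
  process D: level=2
    D->C: in-degree(C)=0, level(C)=3, enqueue
  process G: level=2
  process C: level=3
All levels: A:1, B:1, C:3, D:2, E:0, F:0, G:2
max level = 3

Answer: 3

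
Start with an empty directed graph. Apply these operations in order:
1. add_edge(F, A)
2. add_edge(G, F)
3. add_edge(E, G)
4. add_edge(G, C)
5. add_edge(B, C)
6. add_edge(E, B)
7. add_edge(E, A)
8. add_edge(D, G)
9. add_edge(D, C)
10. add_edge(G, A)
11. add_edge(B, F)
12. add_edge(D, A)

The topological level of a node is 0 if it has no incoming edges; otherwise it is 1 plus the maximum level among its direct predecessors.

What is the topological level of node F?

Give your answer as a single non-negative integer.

Answer: 2

Derivation:
Op 1: add_edge(F, A). Edges now: 1
Op 2: add_edge(G, F). Edges now: 2
Op 3: add_edge(E, G). Edges now: 3
Op 4: add_edge(G, C). Edges now: 4
Op 5: add_edge(B, C). Edges now: 5
Op 6: add_edge(E, B). Edges now: 6
Op 7: add_edge(E, A). Edges now: 7
Op 8: add_edge(D, G). Edges now: 8
Op 9: add_edge(D, C). Edges now: 9
Op 10: add_edge(G, A). Edges now: 10
Op 11: add_edge(B, F). Edges now: 11
Op 12: add_edge(D, A). Edges now: 12
Compute levels (Kahn BFS):
  sources (in-degree 0): D, E
  process D: level=0
    D->A: in-degree(A)=3, level(A)>=1
    D->C: in-degree(C)=2, level(C)>=1
    D->G: in-degree(G)=1, level(G)>=1
  process E: level=0
    E->A: in-degree(A)=2, level(A)>=1
    E->B: in-degree(B)=0, level(B)=1, enqueue
    E->G: in-degree(G)=0, level(G)=1, enqueue
  process B: level=1
    B->C: in-degree(C)=1, level(C)>=2
    B->F: in-degree(F)=1, level(F)>=2
  process G: level=1
    G->A: in-degree(A)=1, level(A)>=2
    G->C: in-degree(C)=0, level(C)=2, enqueue
    G->F: in-degree(F)=0, level(F)=2, enqueue
  process C: level=2
  process F: level=2
    F->A: in-degree(A)=0, level(A)=3, enqueue
  process A: level=3
All levels: A:3, B:1, C:2, D:0, E:0, F:2, G:1
level(F) = 2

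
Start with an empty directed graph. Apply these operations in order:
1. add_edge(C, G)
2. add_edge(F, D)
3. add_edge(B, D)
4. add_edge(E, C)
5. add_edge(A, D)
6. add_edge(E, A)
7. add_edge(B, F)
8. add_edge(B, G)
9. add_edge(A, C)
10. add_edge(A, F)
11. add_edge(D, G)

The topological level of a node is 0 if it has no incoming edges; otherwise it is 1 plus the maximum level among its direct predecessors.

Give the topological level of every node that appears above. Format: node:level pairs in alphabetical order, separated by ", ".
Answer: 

Op 1: add_edge(C, G). Edges now: 1
Op 2: add_edge(F, D). Edges now: 2
Op 3: add_edge(B, D). Edges now: 3
Op 4: add_edge(E, C). Edges now: 4
Op 5: add_edge(A, D). Edges now: 5
Op 6: add_edge(E, A). Edges now: 6
Op 7: add_edge(B, F). Edges now: 7
Op 8: add_edge(B, G). Edges now: 8
Op 9: add_edge(A, C). Edges now: 9
Op 10: add_edge(A, F). Edges now: 10
Op 11: add_edge(D, G). Edges now: 11
Compute levels (Kahn BFS):
  sources (in-degree 0): B, E
  process B: level=0
    B->D: in-degree(D)=2, level(D)>=1
    B->F: in-degree(F)=1, level(F)>=1
    B->G: in-degree(G)=2, level(G)>=1
  process E: level=0
    E->A: in-degree(A)=0, level(A)=1, enqueue
    E->C: in-degree(C)=1, level(C)>=1
  process A: level=1
    A->C: in-degree(C)=0, level(C)=2, enqueue
    A->D: in-degree(D)=1, level(D)>=2
    A->F: in-degree(F)=0, level(F)=2, enqueue
  process C: level=2
    C->G: in-degree(G)=1, level(G)>=3
  process F: level=2
    F->D: in-degree(D)=0, level(D)=3, enqueue
  process D: level=3
    D->G: in-degree(G)=0, level(G)=4, enqueue
  process G: level=4
All levels: A:1, B:0, C:2, D:3, E:0, F:2, G:4

Answer: A:1, B:0, C:2, D:3, E:0, F:2, G:4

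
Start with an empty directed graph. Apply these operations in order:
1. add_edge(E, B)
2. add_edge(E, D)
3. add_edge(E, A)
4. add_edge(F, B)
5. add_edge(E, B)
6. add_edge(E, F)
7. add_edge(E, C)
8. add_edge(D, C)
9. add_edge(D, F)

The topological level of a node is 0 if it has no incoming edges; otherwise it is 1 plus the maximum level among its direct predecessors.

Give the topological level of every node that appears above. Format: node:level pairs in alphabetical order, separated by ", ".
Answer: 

Answer: A:1, B:3, C:2, D:1, E:0, F:2

Derivation:
Op 1: add_edge(E, B). Edges now: 1
Op 2: add_edge(E, D). Edges now: 2
Op 3: add_edge(E, A). Edges now: 3
Op 4: add_edge(F, B). Edges now: 4
Op 5: add_edge(E, B) (duplicate, no change). Edges now: 4
Op 6: add_edge(E, F). Edges now: 5
Op 7: add_edge(E, C). Edges now: 6
Op 8: add_edge(D, C). Edges now: 7
Op 9: add_edge(D, F). Edges now: 8
Compute levels (Kahn BFS):
  sources (in-degree 0): E
  process E: level=0
    E->A: in-degree(A)=0, level(A)=1, enqueue
    E->B: in-degree(B)=1, level(B)>=1
    E->C: in-degree(C)=1, level(C)>=1
    E->D: in-degree(D)=0, level(D)=1, enqueue
    E->F: in-degree(F)=1, level(F)>=1
  process A: level=1
  process D: level=1
    D->C: in-degree(C)=0, level(C)=2, enqueue
    D->F: in-degree(F)=0, level(F)=2, enqueue
  process C: level=2
  process F: level=2
    F->B: in-degree(B)=0, level(B)=3, enqueue
  process B: level=3
All levels: A:1, B:3, C:2, D:1, E:0, F:2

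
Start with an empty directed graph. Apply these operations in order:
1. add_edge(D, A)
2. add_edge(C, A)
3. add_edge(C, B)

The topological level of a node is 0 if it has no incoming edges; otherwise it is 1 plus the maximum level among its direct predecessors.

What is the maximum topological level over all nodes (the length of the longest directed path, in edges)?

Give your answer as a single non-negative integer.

Answer: 1

Derivation:
Op 1: add_edge(D, A). Edges now: 1
Op 2: add_edge(C, A). Edges now: 2
Op 3: add_edge(C, B). Edges now: 3
Compute levels (Kahn BFS):
  sources (in-degree 0): C, D
  process C: level=0
    C->A: in-degree(A)=1, level(A)>=1
    C->B: in-degree(B)=0, level(B)=1, enqueue
  process D: level=0
    D->A: in-degree(A)=0, level(A)=1, enqueue
  process B: level=1
  process A: level=1
All levels: A:1, B:1, C:0, D:0
max level = 1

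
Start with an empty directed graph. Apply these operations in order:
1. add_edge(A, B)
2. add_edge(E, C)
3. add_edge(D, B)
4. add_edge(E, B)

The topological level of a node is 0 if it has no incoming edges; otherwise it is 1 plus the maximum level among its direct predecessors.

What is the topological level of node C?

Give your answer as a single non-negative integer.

Op 1: add_edge(A, B). Edges now: 1
Op 2: add_edge(E, C). Edges now: 2
Op 3: add_edge(D, B). Edges now: 3
Op 4: add_edge(E, B). Edges now: 4
Compute levels (Kahn BFS):
  sources (in-degree 0): A, D, E
  process A: level=0
    A->B: in-degree(B)=2, level(B)>=1
  process D: level=0
    D->B: in-degree(B)=1, level(B)>=1
  process E: level=0
    E->B: in-degree(B)=0, level(B)=1, enqueue
    E->C: in-degree(C)=0, level(C)=1, enqueue
  process B: level=1
  process C: level=1
All levels: A:0, B:1, C:1, D:0, E:0
level(C) = 1

Answer: 1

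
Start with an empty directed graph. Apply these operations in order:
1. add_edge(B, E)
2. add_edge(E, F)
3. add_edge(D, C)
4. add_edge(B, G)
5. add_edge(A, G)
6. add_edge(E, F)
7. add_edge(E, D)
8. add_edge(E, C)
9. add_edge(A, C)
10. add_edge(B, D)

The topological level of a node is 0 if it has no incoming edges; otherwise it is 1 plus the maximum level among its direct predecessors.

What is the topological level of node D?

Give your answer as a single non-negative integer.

Op 1: add_edge(B, E). Edges now: 1
Op 2: add_edge(E, F). Edges now: 2
Op 3: add_edge(D, C). Edges now: 3
Op 4: add_edge(B, G). Edges now: 4
Op 5: add_edge(A, G). Edges now: 5
Op 6: add_edge(E, F) (duplicate, no change). Edges now: 5
Op 7: add_edge(E, D). Edges now: 6
Op 8: add_edge(E, C). Edges now: 7
Op 9: add_edge(A, C). Edges now: 8
Op 10: add_edge(B, D). Edges now: 9
Compute levels (Kahn BFS):
  sources (in-degree 0): A, B
  process A: level=0
    A->C: in-degree(C)=2, level(C)>=1
    A->G: in-degree(G)=1, level(G)>=1
  process B: level=0
    B->D: in-degree(D)=1, level(D)>=1
    B->E: in-degree(E)=0, level(E)=1, enqueue
    B->G: in-degree(G)=0, level(G)=1, enqueue
  process E: level=1
    E->C: in-degree(C)=1, level(C)>=2
    E->D: in-degree(D)=0, level(D)=2, enqueue
    E->F: in-degree(F)=0, level(F)=2, enqueue
  process G: level=1
  process D: level=2
    D->C: in-degree(C)=0, level(C)=3, enqueue
  process F: level=2
  process C: level=3
All levels: A:0, B:0, C:3, D:2, E:1, F:2, G:1
level(D) = 2

Answer: 2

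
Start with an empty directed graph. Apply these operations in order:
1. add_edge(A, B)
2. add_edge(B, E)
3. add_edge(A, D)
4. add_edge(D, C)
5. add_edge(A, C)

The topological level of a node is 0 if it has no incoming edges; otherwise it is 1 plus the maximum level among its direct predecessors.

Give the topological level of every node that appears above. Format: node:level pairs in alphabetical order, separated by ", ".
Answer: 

Answer: A:0, B:1, C:2, D:1, E:2

Derivation:
Op 1: add_edge(A, B). Edges now: 1
Op 2: add_edge(B, E). Edges now: 2
Op 3: add_edge(A, D). Edges now: 3
Op 4: add_edge(D, C). Edges now: 4
Op 5: add_edge(A, C). Edges now: 5
Compute levels (Kahn BFS):
  sources (in-degree 0): A
  process A: level=0
    A->B: in-degree(B)=0, level(B)=1, enqueue
    A->C: in-degree(C)=1, level(C)>=1
    A->D: in-degree(D)=0, level(D)=1, enqueue
  process B: level=1
    B->E: in-degree(E)=0, level(E)=2, enqueue
  process D: level=1
    D->C: in-degree(C)=0, level(C)=2, enqueue
  process E: level=2
  process C: level=2
All levels: A:0, B:1, C:2, D:1, E:2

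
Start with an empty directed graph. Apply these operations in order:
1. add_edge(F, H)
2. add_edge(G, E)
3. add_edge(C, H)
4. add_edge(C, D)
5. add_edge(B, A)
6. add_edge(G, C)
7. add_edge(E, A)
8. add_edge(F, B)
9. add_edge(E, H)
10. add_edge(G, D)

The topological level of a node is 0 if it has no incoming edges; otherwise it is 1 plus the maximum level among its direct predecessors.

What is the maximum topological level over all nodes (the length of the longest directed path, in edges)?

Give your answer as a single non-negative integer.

Answer: 2

Derivation:
Op 1: add_edge(F, H). Edges now: 1
Op 2: add_edge(G, E). Edges now: 2
Op 3: add_edge(C, H). Edges now: 3
Op 4: add_edge(C, D). Edges now: 4
Op 5: add_edge(B, A). Edges now: 5
Op 6: add_edge(G, C). Edges now: 6
Op 7: add_edge(E, A). Edges now: 7
Op 8: add_edge(F, B). Edges now: 8
Op 9: add_edge(E, H). Edges now: 9
Op 10: add_edge(G, D). Edges now: 10
Compute levels (Kahn BFS):
  sources (in-degree 0): F, G
  process F: level=0
    F->B: in-degree(B)=0, level(B)=1, enqueue
    F->H: in-degree(H)=2, level(H)>=1
  process G: level=0
    G->C: in-degree(C)=0, level(C)=1, enqueue
    G->D: in-degree(D)=1, level(D)>=1
    G->E: in-degree(E)=0, level(E)=1, enqueue
  process B: level=1
    B->A: in-degree(A)=1, level(A)>=2
  process C: level=1
    C->D: in-degree(D)=0, level(D)=2, enqueue
    C->H: in-degree(H)=1, level(H)>=2
  process E: level=1
    E->A: in-degree(A)=0, level(A)=2, enqueue
    E->H: in-degree(H)=0, level(H)=2, enqueue
  process D: level=2
  process A: level=2
  process H: level=2
All levels: A:2, B:1, C:1, D:2, E:1, F:0, G:0, H:2
max level = 2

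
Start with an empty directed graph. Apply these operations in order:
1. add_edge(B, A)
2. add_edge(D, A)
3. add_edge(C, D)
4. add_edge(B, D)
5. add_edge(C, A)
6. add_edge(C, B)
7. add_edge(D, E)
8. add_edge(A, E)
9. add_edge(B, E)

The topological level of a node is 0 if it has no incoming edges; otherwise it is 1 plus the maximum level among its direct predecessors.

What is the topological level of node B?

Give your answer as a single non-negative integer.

Answer: 1

Derivation:
Op 1: add_edge(B, A). Edges now: 1
Op 2: add_edge(D, A). Edges now: 2
Op 3: add_edge(C, D). Edges now: 3
Op 4: add_edge(B, D). Edges now: 4
Op 5: add_edge(C, A). Edges now: 5
Op 6: add_edge(C, B). Edges now: 6
Op 7: add_edge(D, E). Edges now: 7
Op 8: add_edge(A, E). Edges now: 8
Op 9: add_edge(B, E). Edges now: 9
Compute levels (Kahn BFS):
  sources (in-degree 0): C
  process C: level=0
    C->A: in-degree(A)=2, level(A)>=1
    C->B: in-degree(B)=0, level(B)=1, enqueue
    C->D: in-degree(D)=1, level(D)>=1
  process B: level=1
    B->A: in-degree(A)=1, level(A)>=2
    B->D: in-degree(D)=0, level(D)=2, enqueue
    B->E: in-degree(E)=2, level(E)>=2
  process D: level=2
    D->A: in-degree(A)=0, level(A)=3, enqueue
    D->E: in-degree(E)=1, level(E)>=3
  process A: level=3
    A->E: in-degree(E)=0, level(E)=4, enqueue
  process E: level=4
All levels: A:3, B:1, C:0, D:2, E:4
level(B) = 1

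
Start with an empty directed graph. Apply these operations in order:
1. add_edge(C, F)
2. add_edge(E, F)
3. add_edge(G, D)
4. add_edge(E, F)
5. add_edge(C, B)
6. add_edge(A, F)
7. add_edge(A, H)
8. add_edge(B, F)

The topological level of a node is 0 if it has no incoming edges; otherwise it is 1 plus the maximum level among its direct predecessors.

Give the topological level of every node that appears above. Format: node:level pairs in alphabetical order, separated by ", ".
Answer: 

Answer: A:0, B:1, C:0, D:1, E:0, F:2, G:0, H:1

Derivation:
Op 1: add_edge(C, F). Edges now: 1
Op 2: add_edge(E, F). Edges now: 2
Op 3: add_edge(G, D). Edges now: 3
Op 4: add_edge(E, F) (duplicate, no change). Edges now: 3
Op 5: add_edge(C, B). Edges now: 4
Op 6: add_edge(A, F). Edges now: 5
Op 7: add_edge(A, H). Edges now: 6
Op 8: add_edge(B, F). Edges now: 7
Compute levels (Kahn BFS):
  sources (in-degree 0): A, C, E, G
  process A: level=0
    A->F: in-degree(F)=3, level(F)>=1
    A->H: in-degree(H)=0, level(H)=1, enqueue
  process C: level=0
    C->B: in-degree(B)=0, level(B)=1, enqueue
    C->F: in-degree(F)=2, level(F)>=1
  process E: level=0
    E->F: in-degree(F)=1, level(F)>=1
  process G: level=0
    G->D: in-degree(D)=0, level(D)=1, enqueue
  process H: level=1
  process B: level=1
    B->F: in-degree(F)=0, level(F)=2, enqueue
  process D: level=1
  process F: level=2
All levels: A:0, B:1, C:0, D:1, E:0, F:2, G:0, H:1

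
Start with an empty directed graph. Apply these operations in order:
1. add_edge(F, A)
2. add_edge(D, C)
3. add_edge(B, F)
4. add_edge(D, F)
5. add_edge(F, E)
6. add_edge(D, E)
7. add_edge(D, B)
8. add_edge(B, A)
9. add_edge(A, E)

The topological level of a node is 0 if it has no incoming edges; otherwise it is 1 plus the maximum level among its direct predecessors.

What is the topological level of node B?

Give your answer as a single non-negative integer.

Answer: 1

Derivation:
Op 1: add_edge(F, A). Edges now: 1
Op 2: add_edge(D, C). Edges now: 2
Op 3: add_edge(B, F). Edges now: 3
Op 4: add_edge(D, F). Edges now: 4
Op 5: add_edge(F, E). Edges now: 5
Op 6: add_edge(D, E). Edges now: 6
Op 7: add_edge(D, B). Edges now: 7
Op 8: add_edge(B, A). Edges now: 8
Op 9: add_edge(A, E). Edges now: 9
Compute levels (Kahn BFS):
  sources (in-degree 0): D
  process D: level=0
    D->B: in-degree(B)=0, level(B)=1, enqueue
    D->C: in-degree(C)=0, level(C)=1, enqueue
    D->E: in-degree(E)=2, level(E)>=1
    D->F: in-degree(F)=1, level(F)>=1
  process B: level=1
    B->A: in-degree(A)=1, level(A)>=2
    B->F: in-degree(F)=0, level(F)=2, enqueue
  process C: level=1
  process F: level=2
    F->A: in-degree(A)=0, level(A)=3, enqueue
    F->E: in-degree(E)=1, level(E)>=3
  process A: level=3
    A->E: in-degree(E)=0, level(E)=4, enqueue
  process E: level=4
All levels: A:3, B:1, C:1, D:0, E:4, F:2
level(B) = 1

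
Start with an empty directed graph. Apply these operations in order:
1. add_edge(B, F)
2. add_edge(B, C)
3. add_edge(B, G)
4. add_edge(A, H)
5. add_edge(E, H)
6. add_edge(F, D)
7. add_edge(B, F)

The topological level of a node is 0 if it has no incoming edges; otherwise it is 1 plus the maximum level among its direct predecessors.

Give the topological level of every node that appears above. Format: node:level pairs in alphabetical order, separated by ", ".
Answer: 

Op 1: add_edge(B, F). Edges now: 1
Op 2: add_edge(B, C). Edges now: 2
Op 3: add_edge(B, G). Edges now: 3
Op 4: add_edge(A, H). Edges now: 4
Op 5: add_edge(E, H). Edges now: 5
Op 6: add_edge(F, D). Edges now: 6
Op 7: add_edge(B, F) (duplicate, no change). Edges now: 6
Compute levels (Kahn BFS):
  sources (in-degree 0): A, B, E
  process A: level=0
    A->H: in-degree(H)=1, level(H)>=1
  process B: level=0
    B->C: in-degree(C)=0, level(C)=1, enqueue
    B->F: in-degree(F)=0, level(F)=1, enqueue
    B->G: in-degree(G)=0, level(G)=1, enqueue
  process E: level=0
    E->H: in-degree(H)=0, level(H)=1, enqueue
  process C: level=1
  process F: level=1
    F->D: in-degree(D)=0, level(D)=2, enqueue
  process G: level=1
  process H: level=1
  process D: level=2
All levels: A:0, B:0, C:1, D:2, E:0, F:1, G:1, H:1

Answer: A:0, B:0, C:1, D:2, E:0, F:1, G:1, H:1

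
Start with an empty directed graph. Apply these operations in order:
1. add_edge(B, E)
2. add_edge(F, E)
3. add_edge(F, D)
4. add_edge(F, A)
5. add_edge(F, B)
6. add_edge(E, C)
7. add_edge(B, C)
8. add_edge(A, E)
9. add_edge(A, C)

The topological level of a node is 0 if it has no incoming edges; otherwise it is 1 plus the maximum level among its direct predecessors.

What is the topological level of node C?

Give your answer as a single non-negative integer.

Op 1: add_edge(B, E). Edges now: 1
Op 2: add_edge(F, E). Edges now: 2
Op 3: add_edge(F, D). Edges now: 3
Op 4: add_edge(F, A). Edges now: 4
Op 5: add_edge(F, B). Edges now: 5
Op 6: add_edge(E, C). Edges now: 6
Op 7: add_edge(B, C). Edges now: 7
Op 8: add_edge(A, E). Edges now: 8
Op 9: add_edge(A, C). Edges now: 9
Compute levels (Kahn BFS):
  sources (in-degree 0): F
  process F: level=0
    F->A: in-degree(A)=0, level(A)=1, enqueue
    F->B: in-degree(B)=0, level(B)=1, enqueue
    F->D: in-degree(D)=0, level(D)=1, enqueue
    F->E: in-degree(E)=2, level(E)>=1
  process A: level=1
    A->C: in-degree(C)=2, level(C)>=2
    A->E: in-degree(E)=1, level(E)>=2
  process B: level=1
    B->C: in-degree(C)=1, level(C)>=2
    B->E: in-degree(E)=0, level(E)=2, enqueue
  process D: level=1
  process E: level=2
    E->C: in-degree(C)=0, level(C)=3, enqueue
  process C: level=3
All levels: A:1, B:1, C:3, D:1, E:2, F:0
level(C) = 3

Answer: 3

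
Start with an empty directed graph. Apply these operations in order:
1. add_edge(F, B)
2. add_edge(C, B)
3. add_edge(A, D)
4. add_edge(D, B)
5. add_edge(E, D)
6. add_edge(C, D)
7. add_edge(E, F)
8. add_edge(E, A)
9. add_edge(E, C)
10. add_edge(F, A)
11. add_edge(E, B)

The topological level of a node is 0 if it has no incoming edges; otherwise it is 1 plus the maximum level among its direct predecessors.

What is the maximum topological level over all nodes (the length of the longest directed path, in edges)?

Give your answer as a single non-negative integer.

Answer: 4

Derivation:
Op 1: add_edge(F, B). Edges now: 1
Op 2: add_edge(C, B). Edges now: 2
Op 3: add_edge(A, D). Edges now: 3
Op 4: add_edge(D, B). Edges now: 4
Op 5: add_edge(E, D). Edges now: 5
Op 6: add_edge(C, D). Edges now: 6
Op 7: add_edge(E, F). Edges now: 7
Op 8: add_edge(E, A). Edges now: 8
Op 9: add_edge(E, C). Edges now: 9
Op 10: add_edge(F, A). Edges now: 10
Op 11: add_edge(E, B). Edges now: 11
Compute levels (Kahn BFS):
  sources (in-degree 0): E
  process E: level=0
    E->A: in-degree(A)=1, level(A)>=1
    E->B: in-degree(B)=3, level(B)>=1
    E->C: in-degree(C)=0, level(C)=1, enqueue
    E->D: in-degree(D)=2, level(D)>=1
    E->F: in-degree(F)=0, level(F)=1, enqueue
  process C: level=1
    C->B: in-degree(B)=2, level(B)>=2
    C->D: in-degree(D)=1, level(D)>=2
  process F: level=1
    F->A: in-degree(A)=0, level(A)=2, enqueue
    F->B: in-degree(B)=1, level(B)>=2
  process A: level=2
    A->D: in-degree(D)=0, level(D)=3, enqueue
  process D: level=3
    D->B: in-degree(B)=0, level(B)=4, enqueue
  process B: level=4
All levels: A:2, B:4, C:1, D:3, E:0, F:1
max level = 4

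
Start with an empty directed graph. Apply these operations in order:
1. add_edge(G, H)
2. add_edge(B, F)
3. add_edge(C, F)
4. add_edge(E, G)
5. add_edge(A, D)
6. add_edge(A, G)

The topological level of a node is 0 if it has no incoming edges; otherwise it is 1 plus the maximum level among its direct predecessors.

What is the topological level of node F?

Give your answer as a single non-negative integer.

Op 1: add_edge(G, H). Edges now: 1
Op 2: add_edge(B, F). Edges now: 2
Op 3: add_edge(C, F). Edges now: 3
Op 4: add_edge(E, G). Edges now: 4
Op 5: add_edge(A, D). Edges now: 5
Op 6: add_edge(A, G). Edges now: 6
Compute levels (Kahn BFS):
  sources (in-degree 0): A, B, C, E
  process A: level=0
    A->D: in-degree(D)=0, level(D)=1, enqueue
    A->G: in-degree(G)=1, level(G)>=1
  process B: level=0
    B->F: in-degree(F)=1, level(F)>=1
  process C: level=0
    C->F: in-degree(F)=0, level(F)=1, enqueue
  process E: level=0
    E->G: in-degree(G)=0, level(G)=1, enqueue
  process D: level=1
  process F: level=1
  process G: level=1
    G->H: in-degree(H)=0, level(H)=2, enqueue
  process H: level=2
All levels: A:0, B:0, C:0, D:1, E:0, F:1, G:1, H:2
level(F) = 1

Answer: 1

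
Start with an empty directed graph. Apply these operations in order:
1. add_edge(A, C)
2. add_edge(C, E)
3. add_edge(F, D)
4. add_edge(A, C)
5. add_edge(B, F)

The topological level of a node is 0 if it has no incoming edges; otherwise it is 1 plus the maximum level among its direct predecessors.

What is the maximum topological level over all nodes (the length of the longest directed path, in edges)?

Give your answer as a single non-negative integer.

Op 1: add_edge(A, C). Edges now: 1
Op 2: add_edge(C, E). Edges now: 2
Op 3: add_edge(F, D). Edges now: 3
Op 4: add_edge(A, C) (duplicate, no change). Edges now: 3
Op 5: add_edge(B, F). Edges now: 4
Compute levels (Kahn BFS):
  sources (in-degree 0): A, B
  process A: level=0
    A->C: in-degree(C)=0, level(C)=1, enqueue
  process B: level=0
    B->F: in-degree(F)=0, level(F)=1, enqueue
  process C: level=1
    C->E: in-degree(E)=0, level(E)=2, enqueue
  process F: level=1
    F->D: in-degree(D)=0, level(D)=2, enqueue
  process E: level=2
  process D: level=2
All levels: A:0, B:0, C:1, D:2, E:2, F:1
max level = 2

Answer: 2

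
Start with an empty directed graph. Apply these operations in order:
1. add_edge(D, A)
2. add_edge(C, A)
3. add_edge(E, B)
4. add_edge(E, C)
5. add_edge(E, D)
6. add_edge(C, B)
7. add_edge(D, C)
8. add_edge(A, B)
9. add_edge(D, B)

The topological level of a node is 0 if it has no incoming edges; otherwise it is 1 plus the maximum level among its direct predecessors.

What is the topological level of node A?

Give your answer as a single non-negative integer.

Op 1: add_edge(D, A). Edges now: 1
Op 2: add_edge(C, A). Edges now: 2
Op 3: add_edge(E, B). Edges now: 3
Op 4: add_edge(E, C). Edges now: 4
Op 5: add_edge(E, D). Edges now: 5
Op 6: add_edge(C, B). Edges now: 6
Op 7: add_edge(D, C). Edges now: 7
Op 8: add_edge(A, B). Edges now: 8
Op 9: add_edge(D, B). Edges now: 9
Compute levels (Kahn BFS):
  sources (in-degree 0): E
  process E: level=0
    E->B: in-degree(B)=3, level(B)>=1
    E->C: in-degree(C)=1, level(C)>=1
    E->D: in-degree(D)=0, level(D)=1, enqueue
  process D: level=1
    D->A: in-degree(A)=1, level(A)>=2
    D->B: in-degree(B)=2, level(B)>=2
    D->C: in-degree(C)=0, level(C)=2, enqueue
  process C: level=2
    C->A: in-degree(A)=0, level(A)=3, enqueue
    C->B: in-degree(B)=1, level(B)>=3
  process A: level=3
    A->B: in-degree(B)=0, level(B)=4, enqueue
  process B: level=4
All levels: A:3, B:4, C:2, D:1, E:0
level(A) = 3

Answer: 3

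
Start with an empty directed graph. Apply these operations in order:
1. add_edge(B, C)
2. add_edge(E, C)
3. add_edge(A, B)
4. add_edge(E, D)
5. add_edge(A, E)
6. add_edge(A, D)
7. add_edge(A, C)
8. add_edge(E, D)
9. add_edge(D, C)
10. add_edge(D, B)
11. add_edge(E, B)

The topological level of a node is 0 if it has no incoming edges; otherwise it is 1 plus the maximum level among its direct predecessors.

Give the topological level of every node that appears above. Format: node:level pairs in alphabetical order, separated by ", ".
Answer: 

Answer: A:0, B:3, C:4, D:2, E:1

Derivation:
Op 1: add_edge(B, C). Edges now: 1
Op 2: add_edge(E, C). Edges now: 2
Op 3: add_edge(A, B). Edges now: 3
Op 4: add_edge(E, D). Edges now: 4
Op 5: add_edge(A, E). Edges now: 5
Op 6: add_edge(A, D). Edges now: 6
Op 7: add_edge(A, C). Edges now: 7
Op 8: add_edge(E, D) (duplicate, no change). Edges now: 7
Op 9: add_edge(D, C). Edges now: 8
Op 10: add_edge(D, B). Edges now: 9
Op 11: add_edge(E, B). Edges now: 10
Compute levels (Kahn BFS):
  sources (in-degree 0): A
  process A: level=0
    A->B: in-degree(B)=2, level(B)>=1
    A->C: in-degree(C)=3, level(C)>=1
    A->D: in-degree(D)=1, level(D)>=1
    A->E: in-degree(E)=0, level(E)=1, enqueue
  process E: level=1
    E->B: in-degree(B)=1, level(B)>=2
    E->C: in-degree(C)=2, level(C)>=2
    E->D: in-degree(D)=0, level(D)=2, enqueue
  process D: level=2
    D->B: in-degree(B)=0, level(B)=3, enqueue
    D->C: in-degree(C)=1, level(C)>=3
  process B: level=3
    B->C: in-degree(C)=0, level(C)=4, enqueue
  process C: level=4
All levels: A:0, B:3, C:4, D:2, E:1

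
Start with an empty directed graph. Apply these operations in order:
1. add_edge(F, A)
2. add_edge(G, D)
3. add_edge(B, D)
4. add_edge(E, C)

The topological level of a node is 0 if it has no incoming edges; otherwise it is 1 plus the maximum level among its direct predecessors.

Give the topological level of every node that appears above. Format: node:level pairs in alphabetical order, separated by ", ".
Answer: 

Op 1: add_edge(F, A). Edges now: 1
Op 2: add_edge(G, D). Edges now: 2
Op 3: add_edge(B, D). Edges now: 3
Op 4: add_edge(E, C). Edges now: 4
Compute levels (Kahn BFS):
  sources (in-degree 0): B, E, F, G
  process B: level=0
    B->D: in-degree(D)=1, level(D)>=1
  process E: level=0
    E->C: in-degree(C)=0, level(C)=1, enqueue
  process F: level=0
    F->A: in-degree(A)=0, level(A)=1, enqueue
  process G: level=0
    G->D: in-degree(D)=0, level(D)=1, enqueue
  process C: level=1
  process A: level=1
  process D: level=1
All levels: A:1, B:0, C:1, D:1, E:0, F:0, G:0

Answer: A:1, B:0, C:1, D:1, E:0, F:0, G:0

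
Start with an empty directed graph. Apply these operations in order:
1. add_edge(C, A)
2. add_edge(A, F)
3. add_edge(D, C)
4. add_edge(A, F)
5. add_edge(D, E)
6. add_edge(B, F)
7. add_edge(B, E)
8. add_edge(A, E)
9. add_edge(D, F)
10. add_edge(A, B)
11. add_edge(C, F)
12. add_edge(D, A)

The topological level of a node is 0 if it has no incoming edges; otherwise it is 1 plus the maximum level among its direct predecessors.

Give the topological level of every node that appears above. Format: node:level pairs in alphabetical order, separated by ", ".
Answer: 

Op 1: add_edge(C, A). Edges now: 1
Op 2: add_edge(A, F). Edges now: 2
Op 3: add_edge(D, C). Edges now: 3
Op 4: add_edge(A, F) (duplicate, no change). Edges now: 3
Op 5: add_edge(D, E). Edges now: 4
Op 6: add_edge(B, F). Edges now: 5
Op 7: add_edge(B, E). Edges now: 6
Op 8: add_edge(A, E). Edges now: 7
Op 9: add_edge(D, F). Edges now: 8
Op 10: add_edge(A, B). Edges now: 9
Op 11: add_edge(C, F). Edges now: 10
Op 12: add_edge(D, A). Edges now: 11
Compute levels (Kahn BFS):
  sources (in-degree 0): D
  process D: level=0
    D->A: in-degree(A)=1, level(A)>=1
    D->C: in-degree(C)=0, level(C)=1, enqueue
    D->E: in-degree(E)=2, level(E)>=1
    D->F: in-degree(F)=3, level(F)>=1
  process C: level=1
    C->A: in-degree(A)=0, level(A)=2, enqueue
    C->F: in-degree(F)=2, level(F)>=2
  process A: level=2
    A->B: in-degree(B)=0, level(B)=3, enqueue
    A->E: in-degree(E)=1, level(E)>=3
    A->F: in-degree(F)=1, level(F)>=3
  process B: level=3
    B->E: in-degree(E)=0, level(E)=4, enqueue
    B->F: in-degree(F)=0, level(F)=4, enqueue
  process E: level=4
  process F: level=4
All levels: A:2, B:3, C:1, D:0, E:4, F:4

Answer: A:2, B:3, C:1, D:0, E:4, F:4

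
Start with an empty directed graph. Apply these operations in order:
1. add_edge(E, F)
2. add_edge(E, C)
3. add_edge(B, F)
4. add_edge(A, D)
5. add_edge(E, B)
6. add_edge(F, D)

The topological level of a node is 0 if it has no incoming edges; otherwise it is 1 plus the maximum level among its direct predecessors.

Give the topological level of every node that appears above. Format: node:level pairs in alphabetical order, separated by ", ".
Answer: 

Op 1: add_edge(E, F). Edges now: 1
Op 2: add_edge(E, C). Edges now: 2
Op 3: add_edge(B, F). Edges now: 3
Op 4: add_edge(A, D). Edges now: 4
Op 5: add_edge(E, B). Edges now: 5
Op 6: add_edge(F, D). Edges now: 6
Compute levels (Kahn BFS):
  sources (in-degree 0): A, E
  process A: level=0
    A->D: in-degree(D)=1, level(D)>=1
  process E: level=0
    E->B: in-degree(B)=0, level(B)=1, enqueue
    E->C: in-degree(C)=0, level(C)=1, enqueue
    E->F: in-degree(F)=1, level(F)>=1
  process B: level=1
    B->F: in-degree(F)=0, level(F)=2, enqueue
  process C: level=1
  process F: level=2
    F->D: in-degree(D)=0, level(D)=3, enqueue
  process D: level=3
All levels: A:0, B:1, C:1, D:3, E:0, F:2

Answer: A:0, B:1, C:1, D:3, E:0, F:2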